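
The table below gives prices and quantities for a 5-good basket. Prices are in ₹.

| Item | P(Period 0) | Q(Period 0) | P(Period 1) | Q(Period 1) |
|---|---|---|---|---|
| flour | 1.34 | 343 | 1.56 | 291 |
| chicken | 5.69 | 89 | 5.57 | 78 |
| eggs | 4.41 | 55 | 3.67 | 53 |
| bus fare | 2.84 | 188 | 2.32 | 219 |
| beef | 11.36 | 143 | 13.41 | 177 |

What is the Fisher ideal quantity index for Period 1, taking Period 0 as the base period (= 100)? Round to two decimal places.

110.22

Laspeyres component (base-period weights):
ΣP(Period 0)Q(Period 1) = 1.34×291 + 5.69×78 + 4.41×53 + 2.84×219 + 11.36×177 = 389.94 + 443.82 + 233.73 + 621.96 + 2010.72 = 3700.17
ΣP(Period 0)Q(Period 0) = 1.34×343 + 5.69×89 + 4.41×55 + 2.84×188 + 11.36×143 = 459.62 + 506.41 + 242.55 + 533.92 + 1624.48 = 3366.98
L = 3700.17 / 3366.98 × 100 = 109.8958
Paasche component (current-period weights):
ΣP(Period 1)Q(Period 1) = 1.56×291 + 5.57×78 + 3.67×53 + 2.32×219 + 13.41×177 = 453.96 + 434.46 + 194.51 + 508.08 + 2373.57 = 3964.58
ΣP(Period 1)Q(Period 0) = 1.56×343 + 5.57×89 + 3.67×55 + 2.32×188 + 13.41×143 = 535.08 + 495.73 + 201.85 + 436.16 + 1917.63 = 3586.45
P = 3964.58 / 3586.45 × 100 = 110.5433
Fisher = √(L × P) = √(109.8958 × 110.5433) = 110.2191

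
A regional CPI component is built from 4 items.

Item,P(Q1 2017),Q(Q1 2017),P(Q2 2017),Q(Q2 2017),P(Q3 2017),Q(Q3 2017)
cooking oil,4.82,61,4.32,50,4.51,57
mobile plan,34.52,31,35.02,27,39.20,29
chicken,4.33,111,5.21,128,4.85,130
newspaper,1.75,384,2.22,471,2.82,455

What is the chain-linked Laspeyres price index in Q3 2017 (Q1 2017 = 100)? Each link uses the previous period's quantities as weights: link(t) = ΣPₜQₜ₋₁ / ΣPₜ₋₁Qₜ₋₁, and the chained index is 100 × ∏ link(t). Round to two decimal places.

Link Q1 2017→Q2 2017:
ΣP(Q2 2017)Q(Q1 2017) = 4.32×61 + 35.02×31 + 5.21×111 + 2.22×384 = 263.52 + 1085.62 + 578.31 + 852.48 = 2779.93
ΣP(Q1 2017)Q(Q1 2017) = 4.82×61 + 34.52×31 + 4.33×111 + 1.75×384 = 294.02 + 1070.12 + 480.63 + 672 = 2516.77
link = 2779.93/2516.77 = 1.104563
Link Q2 2017→Q3 2017:
ΣP(Q3 2017)Q(Q2 2017) = 4.51×50 + 39.20×27 + 4.85×128 + 2.82×471 = 225.5 + 1058.4 + 620.8 + 1328.22 = 3232.92
ΣP(Q2 2017)Q(Q2 2017) = 4.32×50 + 35.02×27 + 5.21×128 + 2.22×471 = 216 + 945.54 + 666.88 + 1045.62 = 2874.04
link = 3232.92/2874.04 = 1.124870
Chained index = 100 × 1.104563 × 1.124870 = 124.2489

124.25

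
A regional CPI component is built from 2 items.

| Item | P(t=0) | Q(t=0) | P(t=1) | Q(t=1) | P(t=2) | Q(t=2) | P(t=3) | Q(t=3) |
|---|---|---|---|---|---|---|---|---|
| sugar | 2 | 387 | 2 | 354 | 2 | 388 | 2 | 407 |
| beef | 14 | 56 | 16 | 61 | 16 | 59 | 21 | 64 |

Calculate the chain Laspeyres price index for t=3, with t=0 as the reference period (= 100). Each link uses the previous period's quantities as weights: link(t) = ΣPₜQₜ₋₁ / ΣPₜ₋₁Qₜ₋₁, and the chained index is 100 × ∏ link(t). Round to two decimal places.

Link t=0→t=1:
ΣP(t=1)Q(t=0) = 2×387 + 16×56 = 774 + 896 = 1670
ΣP(t=0)Q(t=0) = 2×387 + 14×56 = 774 + 784 = 1558
link = 1670/1558 = 1.071887
Link t=1→t=2:
ΣP(t=2)Q(t=1) = 2×354 + 16×61 = 708 + 976 = 1684
ΣP(t=1)Q(t=1) = 2×354 + 16×61 = 708 + 976 = 1684
link = 1684/1684 = 1.000000
Link t=2→t=3:
ΣP(t=3)Q(t=2) = 2×388 + 21×59 = 776 + 1239 = 2015
ΣP(t=2)Q(t=2) = 2×388 + 16×59 = 776 + 944 = 1720
link = 2015/1720 = 1.171512
Chained index = 100 × 1.071887 × 1.000000 × 1.171512 = 125.5728

125.57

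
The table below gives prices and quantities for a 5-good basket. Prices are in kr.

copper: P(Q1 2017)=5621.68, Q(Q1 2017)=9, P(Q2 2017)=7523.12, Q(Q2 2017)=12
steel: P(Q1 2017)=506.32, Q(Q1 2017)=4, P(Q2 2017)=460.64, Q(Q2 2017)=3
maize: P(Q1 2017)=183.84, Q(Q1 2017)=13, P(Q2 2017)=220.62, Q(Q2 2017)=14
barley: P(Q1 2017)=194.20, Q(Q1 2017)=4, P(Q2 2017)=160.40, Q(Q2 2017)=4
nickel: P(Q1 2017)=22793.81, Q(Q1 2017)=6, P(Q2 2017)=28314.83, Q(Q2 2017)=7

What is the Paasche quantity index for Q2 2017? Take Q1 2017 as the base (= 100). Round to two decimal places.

120.85

Paasche quantity index uses current-period prices as weights.
ΣP(Q2 2017)·Q(Q2 2017) = 7523.12×12 + 460.64×3 + 220.62×14 + 160.40×4 + 28314.83×7 = 90277.44 + 1381.92 + 3088.68 + 641.6 + 198203.81 = 293593.45
ΣP(Q2 2017)·Q(Q1 2017) = 7523.12×9 + 460.64×4 + 220.62×13 + 160.40×4 + 28314.83×6 = 67708.08 + 1842.56 + 2868.06 + 641.6 + 169888.98 = 242949.28
Index = 293593.45 / 242949.28 × 100 = 120.8456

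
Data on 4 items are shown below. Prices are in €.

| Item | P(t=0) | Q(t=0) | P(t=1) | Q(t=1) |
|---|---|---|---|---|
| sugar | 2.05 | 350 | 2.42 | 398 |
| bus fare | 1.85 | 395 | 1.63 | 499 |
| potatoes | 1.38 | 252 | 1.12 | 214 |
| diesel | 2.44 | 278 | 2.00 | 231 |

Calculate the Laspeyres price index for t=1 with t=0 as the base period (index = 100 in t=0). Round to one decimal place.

94.1

Laspeyres price index uses base-period quantities as weights.
ΣP(t=1)·Q(t=0) = 2.42×350 + 1.63×395 + 1.12×252 + 2.00×278 = 847 + 643.85 + 282.24 + 556 = 2329.09
ΣP(t=0)·Q(t=0) = 2.05×350 + 1.85×395 + 1.38×252 + 2.44×278 = 717.5 + 730.75 + 347.76 + 678.32 = 2474.33
Index = 2329.09 / 2474.33 × 100 = 94.1301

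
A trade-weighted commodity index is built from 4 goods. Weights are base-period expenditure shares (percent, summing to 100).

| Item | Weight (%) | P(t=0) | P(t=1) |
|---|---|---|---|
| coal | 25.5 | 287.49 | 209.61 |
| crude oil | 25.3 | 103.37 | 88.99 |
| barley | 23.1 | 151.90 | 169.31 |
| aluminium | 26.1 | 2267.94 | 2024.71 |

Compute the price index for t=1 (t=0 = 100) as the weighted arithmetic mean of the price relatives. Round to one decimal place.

89.4

coal: 25.5 × (209.61/287.49) = 25.5 × 0.729104 = 18.5921
crude oil: 25.3 × (88.99/103.37) = 25.3 × 0.860888 = 21.7805
barley: 23.1 × (169.31/151.90) = 23.1 × 1.114615 = 25.7476
aluminium: 26.1 × (2024.71/2267.94) = 26.1 × 0.892753 = 23.3009
Index = Σ wᵢ·(p₁ᵢ/p₀ᵢ) = 18.5921 + 21.7805 + 25.7476 + 23.3009 = 89.4211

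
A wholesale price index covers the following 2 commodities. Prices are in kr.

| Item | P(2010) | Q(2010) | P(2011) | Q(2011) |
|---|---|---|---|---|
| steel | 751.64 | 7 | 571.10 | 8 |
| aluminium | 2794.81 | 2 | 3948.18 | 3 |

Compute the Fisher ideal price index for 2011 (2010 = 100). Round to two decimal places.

111.78

Laspeyres component (base-period weights):
ΣP(2011)Q(2010) = 571.10×7 + 3948.18×2 = 3997.7 + 7896.36 = 11894.06
ΣP(2010)Q(2010) = 751.64×7 + 2794.81×2 = 5261.48 + 5589.62 = 10851.1
L = 11894.06 / 10851.1 × 100 = 109.6116
Paasche component (current-period weights):
ΣP(2011)Q(2011) = 571.10×8 + 3948.18×3 = 4568.8 + 11844.54 = 16413.34
ΣP(2010)Q(2011) = 751.64×8 + 2794.81×3 = 6013.12 + 8384.43 = 14397.55
P = 16413.34 / 14397.55 × 100 = 114.0009
Fisher = √(L × P) = √(109.6116 × 114.0009) = 111.7847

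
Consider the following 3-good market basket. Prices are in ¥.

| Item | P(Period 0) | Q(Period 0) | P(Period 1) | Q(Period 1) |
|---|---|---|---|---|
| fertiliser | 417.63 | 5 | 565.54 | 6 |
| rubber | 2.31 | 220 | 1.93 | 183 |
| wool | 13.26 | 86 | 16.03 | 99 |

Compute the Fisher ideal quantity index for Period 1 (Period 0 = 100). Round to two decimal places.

114.33

Laspeyres component (base-period weights):
ΣP(Period 0)Q(Period 1) = 417.63×6 + 2.31×183 + 13.26×99 = 2505.78 + 422.73 + 1312.74 = 4241.25
ΣP(Period 0)Q(Period 0) = 417.63×5 + 2.31×220 + 13.26×86 = 2088.15 + 508.2 + 1140.36 = 3736.71
L = 4241.25 / 3736.71 × 100 = 113.5023
Paasche component (current-period weights):
ΣP(Period 1)Q(Period 1) = 565.54×6 + 1.93×183 + 16.03×99 = 3393.24 + 353.19 + 1586.97 = 5333.4
ΣP(Period 1)Q(Period 0) = 565.54×5 + 1.93×220 + 16.03×86 = 2827.7 + 424.6 + 1378.58 = 4630.88
P = 5333.4 / 4630.88 × 100 = 115.1703
Fisher = √(L × P) = √(113.5023 × 115.1703) = 114.3333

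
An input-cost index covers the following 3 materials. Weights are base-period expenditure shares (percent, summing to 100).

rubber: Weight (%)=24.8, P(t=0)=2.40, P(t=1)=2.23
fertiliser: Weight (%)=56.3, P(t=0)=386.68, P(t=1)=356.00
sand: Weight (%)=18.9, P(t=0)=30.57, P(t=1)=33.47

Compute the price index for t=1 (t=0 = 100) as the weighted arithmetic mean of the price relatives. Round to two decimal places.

95.57

rubber: 24.8 × (2.23/2.40) = 24.8 × 0.929167 = 23.0433
fertiliser: 56.3 × (356.00/386.68) = 56.3 × 0.920658 = 51.8330
sand: 18.9 × (33.47/30.57) = 18.9 × 1.094864 = 20.6929
Index = Σ wᵢ·(p₁ᵢ/p₀ᵢ) = 23.0433 + 51.8330 + 20.6929 = 95.5693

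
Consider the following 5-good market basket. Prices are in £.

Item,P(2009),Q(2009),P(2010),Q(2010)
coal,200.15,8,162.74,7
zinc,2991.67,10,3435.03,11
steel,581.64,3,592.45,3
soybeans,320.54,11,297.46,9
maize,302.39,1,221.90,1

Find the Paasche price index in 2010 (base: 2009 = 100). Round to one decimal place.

Paasche price index uses current-period quantities as weights.
ΣP(2010)·Q(2010) = 162.74×7 + 3435.03×11 + 592.45×3 + 297.46×9 + 221.90×1 = 1139.18 + 37785.33 + 1777.35 + 2677.14 + 221.9 = 43600.9
ΣP(2009)·Q(2010) = 200.15×7 + 2991.67×11 + 581.64×3 + 320.54×9 + 302.39×1 = 1401.05 + 32908.37 + 1744.92 + 2884.86 + 302.39 = 39241.59
Index = 43600.9 / 39241.59 × 100 = 111.1089

111.1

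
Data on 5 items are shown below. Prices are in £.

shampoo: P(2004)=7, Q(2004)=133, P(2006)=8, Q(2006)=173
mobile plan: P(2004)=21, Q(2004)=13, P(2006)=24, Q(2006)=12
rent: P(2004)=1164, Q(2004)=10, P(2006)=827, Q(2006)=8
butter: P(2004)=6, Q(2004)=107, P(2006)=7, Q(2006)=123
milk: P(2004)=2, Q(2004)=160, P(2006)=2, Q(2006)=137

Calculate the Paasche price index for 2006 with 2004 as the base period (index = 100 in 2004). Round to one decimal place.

79.9

Paasche price index uses current-period quantities as weights.
ΣP(2006)·Q(2006) = 8×173 + 24×12 + 827×8 + 7×123 + 2×137 = 1384 + 288 + 6616 + 861 + 274 = 9423
ΣP(2004)·Q(2006) = 7×173 + 21×12 + 1164×8 + 6×123 + 2×137 = 1211 + 252 + 9312 + 738 + 274 = 11787
Index = 9423 / 11787 × 100 = 79.9440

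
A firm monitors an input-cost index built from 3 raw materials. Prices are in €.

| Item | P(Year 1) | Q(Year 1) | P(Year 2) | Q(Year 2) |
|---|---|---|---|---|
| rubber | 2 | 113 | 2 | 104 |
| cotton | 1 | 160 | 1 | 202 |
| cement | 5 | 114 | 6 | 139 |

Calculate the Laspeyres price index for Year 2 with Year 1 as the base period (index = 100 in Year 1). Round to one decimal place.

111.9

Laspeyres price index uses base-period quantities as weights.
ΣP(Year 2)·Q(Year 1) = 2×113 + 1×160 + 6×114 = 226 + 160 + 684 = 1070
ΣP(Year 1)·Q(Year 1) = 2×113 + 1×160 + 5×114 = 226 + 160 + 570 = 956
Index = 1070 / 956 × 100 = 111.9247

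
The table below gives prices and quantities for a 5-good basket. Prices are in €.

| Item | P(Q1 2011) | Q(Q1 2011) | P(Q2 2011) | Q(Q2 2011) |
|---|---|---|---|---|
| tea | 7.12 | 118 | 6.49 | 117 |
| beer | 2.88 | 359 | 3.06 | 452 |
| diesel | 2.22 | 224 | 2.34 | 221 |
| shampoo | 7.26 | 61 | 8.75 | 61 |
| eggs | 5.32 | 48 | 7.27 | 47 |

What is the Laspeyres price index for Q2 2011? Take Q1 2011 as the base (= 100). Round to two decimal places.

Laspeyres price index uses base-period quantities as weights.
ΣP(Q2 2011)·Q(Q1 2011) = 6.49×118 + 3.06×359 + 2.34×224 + 8.75×61 + 7.27×48 = 765.82 + 1098.54 + 524.16 + 533.75 + 348.96 = 3271.23
ΣP(Q1 2011)·Q(Q1 2011) = 7.12×118 + 2.88×359 + 2.22×224 + 7.26×61 + 5.32×48 = 840.16 + 1033.92 + 497.28 + 442.86 + 255.36 = 3069.58
Index = 3271.23 / 3069.58 × 100 = 106.5693

106.57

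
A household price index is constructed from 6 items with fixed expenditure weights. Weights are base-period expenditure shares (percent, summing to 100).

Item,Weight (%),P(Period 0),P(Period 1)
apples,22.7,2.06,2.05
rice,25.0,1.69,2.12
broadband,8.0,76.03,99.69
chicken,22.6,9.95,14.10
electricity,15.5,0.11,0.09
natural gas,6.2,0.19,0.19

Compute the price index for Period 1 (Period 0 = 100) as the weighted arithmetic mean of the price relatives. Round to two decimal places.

apples: 22.7 × (2.05/2.06) = 22.7 × 0.995146 = 22.5898
rice: 25.0 × (2.12/1.69) = 25.0 × 1.254438 = 31.3609
broadband: 8.0 × (99.69/76.03) = 8.0 × 1.311193 = 10.4895
chicken: 22.6 × (14.10/9.95) = 22.6 × 1.417085 = 32.0261
electricity: 15.5 × (0.09/0.11) = 15.5 × 0.818182 = 12.6818
natural gas: 6.2 × (0.19/0.19) = 6.2 × 1.000000 = 6.2000
Index = Σ wᵢ·(p₁ᵢ/p₀ᵢ) = 22.5898 + 31.3609 + 10.4895 + 32.0261 + 12.6818 + 6.2000 = 115.3482

115.35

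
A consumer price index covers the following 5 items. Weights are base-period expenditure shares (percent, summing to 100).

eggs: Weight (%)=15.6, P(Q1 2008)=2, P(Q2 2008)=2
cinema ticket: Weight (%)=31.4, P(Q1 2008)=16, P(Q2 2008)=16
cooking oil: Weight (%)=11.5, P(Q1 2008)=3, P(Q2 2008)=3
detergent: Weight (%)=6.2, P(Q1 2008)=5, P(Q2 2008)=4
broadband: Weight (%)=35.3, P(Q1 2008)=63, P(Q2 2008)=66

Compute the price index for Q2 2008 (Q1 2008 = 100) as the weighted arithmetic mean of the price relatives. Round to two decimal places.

100.44

eggs: 15.6 × (2/2) = 15.6 × 1.000000 = 15.6000
cinema ticket: 31.4 × (16/16) = 31.4 × 1.000000 = 31.4000
cooking oil: 11.5 × (3/3) = 11.5 × 1.000000 = 11.5000
detergent: 6.2 × (4/5) = 6.2 × 0.800000 = 4.9600
broadband: 35.3 × (66/63) = 35.3 × 1.047619 = 36.9810
Index = Σ wᵢ·(p₁ᵢ/p₀ᵢ) = 15.6000 + 31.4000 + 11.5000 + 4.9600 + 36.9810 = 100.4410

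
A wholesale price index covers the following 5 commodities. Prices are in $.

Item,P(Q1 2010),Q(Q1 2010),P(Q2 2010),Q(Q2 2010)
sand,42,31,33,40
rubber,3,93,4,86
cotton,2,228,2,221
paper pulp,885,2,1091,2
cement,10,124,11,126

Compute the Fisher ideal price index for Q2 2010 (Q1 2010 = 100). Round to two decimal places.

105.90

Laspeyres component (base-period weights):
ΣP(Q2 2010)Q(Q1 2010) = 33×31 + 4×93 + 2×228 + 1091×2 + 11×124 = 1023 + 372 + 456 + 2182 + 1364 = 5397
ΣP(Q1 2010)Q(Q1 2010) = 42×31 + 3×93 + 2×228 + 885×2 + 10×124 = 1302 + 279 + 456 + 1770 + 1240 = 5047
L = 5397 / 5047 × 100 = 106.9348
Paasche component (current-period weights):
ΣP(Q2 2010)Q(Q2 2010) = 33×40 + 4×86 + 2×221 + 1091×2 + 11×126 = 1320 + 344 + 442 + 2182 + 1386 = 5674
ΣP(Q1 2010)Q(Q2 2010) = 42×40 + 3×86 + 2×221 + 885×2 + 10×126 = 1680 + 258 + 442 + 1770 + 1260 = 5410
P = 5674 / 5410 × 100 = 104.8799
Fisher = √(L × P) = √(106.9348 × 104.8799) = 105.9023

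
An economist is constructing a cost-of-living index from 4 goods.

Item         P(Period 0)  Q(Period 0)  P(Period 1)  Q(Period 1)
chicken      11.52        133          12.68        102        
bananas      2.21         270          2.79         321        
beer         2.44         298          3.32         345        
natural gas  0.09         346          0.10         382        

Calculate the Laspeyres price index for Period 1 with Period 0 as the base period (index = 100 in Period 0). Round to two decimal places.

119.97

Laspeyres price index uses base-period quantities as weights.
ΣP(Period 1)·Q(Period 0) = 12.68×133 + 2.79×270 + 3.32×298 + 0.10×346 = 1686.44 + 753.3 + 989.36 + 34.6 = 3463.7
ΣP(Period 0)·Q(Period 0) = 11.52×133 + 2.21×270 + 2.44×298 + 0.09×346 = 1532.16 + 596.7 + 727.12 + 31.14 = 2887.12
Index = 3463.7 / 2887.12 × 100 = 119.9708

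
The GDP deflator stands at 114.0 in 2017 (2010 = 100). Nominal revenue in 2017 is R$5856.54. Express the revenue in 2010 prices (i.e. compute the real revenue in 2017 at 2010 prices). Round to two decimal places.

Real = Nominal ÷ (Index/100) = 5856.54 ÷ (114.0/100)
     = 5856.54 ÷ 1.140 = 5137.3158

5137.32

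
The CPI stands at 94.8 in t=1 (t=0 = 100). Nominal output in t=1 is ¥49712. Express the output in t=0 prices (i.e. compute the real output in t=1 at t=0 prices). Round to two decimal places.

Real = Nominal ÷ (Index/100) = 49712 ÷ (94.8/100)
     = 49712 ÷ 0.948 = 52438.8186

52438.82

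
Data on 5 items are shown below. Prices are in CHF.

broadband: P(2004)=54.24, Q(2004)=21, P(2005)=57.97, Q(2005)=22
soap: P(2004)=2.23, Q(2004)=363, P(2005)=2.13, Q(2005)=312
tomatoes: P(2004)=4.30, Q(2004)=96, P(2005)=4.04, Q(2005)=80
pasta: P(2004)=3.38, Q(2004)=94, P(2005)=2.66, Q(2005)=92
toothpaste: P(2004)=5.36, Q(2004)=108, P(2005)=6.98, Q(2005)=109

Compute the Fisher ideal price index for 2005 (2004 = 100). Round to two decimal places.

104.15

Laspeyres component (base-period weights):
ΣP(2005)Q(2004) = 57.97×21 + 2.13×363 + 4.04×96 + 2.66×94 + 6.98×108 = 1217.37 + 773.19 + 387.84 + 250.04 + 753.84 = 3382.28
ΣP(2004)Q(2004) = 54.24×21 + 2.23×363 + 4.30×96 + 3.38×94 + 5.36×108 = 1139.04 + 809.49 + 412.8 + 317.72 + 578.88 = 3257.93
L = 3382.28 / 3257.93 × 100 = 103.8168
Paasche component (current-period weights):
ΣP(2005)Q(2005) = 57.97×22 + 2.13×312 + 4.04×80 + 2.66×92 + 6.98×109 = 1275.34 + 664.56 + 323.2 + 244.72 + 760.82 = 3268.64
ΣP(2004)Q(2005) = 54.24×22 + 2.23×312 + 4.30×80 + 3.38×92 + 5.36×109 = 1193.28 + 695.76 + 344 + 310.96 + 584.24 = 3128.24
P = 3268.64 / 3128.24 × 100 = 104.4881
Fisher = √(L × P) = √(103.8168 × 104.4881) = 104.1520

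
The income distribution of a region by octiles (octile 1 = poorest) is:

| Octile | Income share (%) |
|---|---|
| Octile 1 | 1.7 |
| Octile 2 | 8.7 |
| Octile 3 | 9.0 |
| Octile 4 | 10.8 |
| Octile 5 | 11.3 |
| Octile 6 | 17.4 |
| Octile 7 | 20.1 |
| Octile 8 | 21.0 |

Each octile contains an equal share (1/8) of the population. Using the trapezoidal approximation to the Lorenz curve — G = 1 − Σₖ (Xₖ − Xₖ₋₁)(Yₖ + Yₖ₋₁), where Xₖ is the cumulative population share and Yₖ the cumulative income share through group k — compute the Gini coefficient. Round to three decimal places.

0.272

Cumulative income shares Yₖ: 0.0170, 0.1040, 0.1940, 0.3020, 0.4150, 0.5890, 0.7900, 1.0000
Σ (Xₖ−Xₖ₋₁)(Yₖ+Yₖ₋₁) = (1/8)(0.0170+0.0000) + (1/8)(0.1040+0.0170) + (1/8)(0.1940+0.1040) + (1/8)(0.3020+0.1940) + (1/8)(0.4150+0.3020) + (1/8)(0.5890+0.4150) + (1/8)(0.7900+0.5890) + (1/8)(1.0000+0.7900)
  = 0.0021 + 0.0151 + 0.0372 + 0.0620 + 0.0896 + 0.1255 + 0.1724 + 0.2238 = 0.7278
G = 1 − 0.7278 = 0.2722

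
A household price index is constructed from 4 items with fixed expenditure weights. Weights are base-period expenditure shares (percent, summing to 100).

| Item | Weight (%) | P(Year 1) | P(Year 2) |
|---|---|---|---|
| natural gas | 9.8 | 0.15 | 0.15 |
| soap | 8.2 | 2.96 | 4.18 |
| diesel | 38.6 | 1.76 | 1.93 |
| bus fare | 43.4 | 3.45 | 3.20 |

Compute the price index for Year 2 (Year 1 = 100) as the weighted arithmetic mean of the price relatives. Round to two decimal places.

natural gas: 9.8 × (0.15/0.15) = 9.8 × 1.000000 = 9.8000
soap: 8.2 × (4.18/2.96) = 8.2 × 1.412162 = 11.5797
diesel: 38.6 × (1.93/1.76) = 38.6 × 1.096591 = 42.3284
bus fare: 43.4 × (3.20/3.45) = 43.4 × 0.927536 = 40.2551
Index = Σ wᵢ·(p₁ᵢ/p₀ᵢ) = 9.8000 + 11.5797 + 42.3284 + 40.2551 = 103.9632

103.96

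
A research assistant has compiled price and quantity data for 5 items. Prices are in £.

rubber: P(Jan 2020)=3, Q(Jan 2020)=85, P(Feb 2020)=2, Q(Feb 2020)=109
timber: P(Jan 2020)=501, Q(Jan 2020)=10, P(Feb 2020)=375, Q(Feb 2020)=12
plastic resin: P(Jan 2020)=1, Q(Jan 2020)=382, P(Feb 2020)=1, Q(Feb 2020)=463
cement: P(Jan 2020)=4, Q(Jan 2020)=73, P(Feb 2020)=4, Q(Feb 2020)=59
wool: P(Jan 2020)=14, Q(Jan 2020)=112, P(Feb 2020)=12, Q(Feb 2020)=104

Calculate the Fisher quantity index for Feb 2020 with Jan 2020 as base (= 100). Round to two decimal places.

112.69

Laspeyres component (base-period weights):
ΣP(Jan 2020)Q(Feb 2020) = 3×109 + 501×12 + 1×463 + 4×59 + 14×104 = 327 + 6012 + 463 + 236 + 1456 = 8494
ΣP(Jan 2020)Q(Jan 2020) = 3×85 + 501×10 + 1×382 + 4×73 + 14×112 = 255 + 5010 + 382 + 292 + 1568 = 7507
L = 8494 / 7507 × 100 = 113.1477
Paasche component (current-period weights):
ΣP(Feb 2020)Q(Feb 2020) = 2×109 + 375×12 + 1×463 + 4×59 + 12×104 = 218 + 4500 + 463 + 236 + 1248 = 6665
ΣP(Feb 2020)Q(Jan 2020) = 2×85 + 375×10 + 1×382 + 4×73 + 12×112 = 170 + 3750 + 382 + 292 + 1344 = 5938
P = 6665 / 5938 × 100 = 112.2432
Fisher = √(L × P) = √(113.1477 × 112.2432) = 112.6945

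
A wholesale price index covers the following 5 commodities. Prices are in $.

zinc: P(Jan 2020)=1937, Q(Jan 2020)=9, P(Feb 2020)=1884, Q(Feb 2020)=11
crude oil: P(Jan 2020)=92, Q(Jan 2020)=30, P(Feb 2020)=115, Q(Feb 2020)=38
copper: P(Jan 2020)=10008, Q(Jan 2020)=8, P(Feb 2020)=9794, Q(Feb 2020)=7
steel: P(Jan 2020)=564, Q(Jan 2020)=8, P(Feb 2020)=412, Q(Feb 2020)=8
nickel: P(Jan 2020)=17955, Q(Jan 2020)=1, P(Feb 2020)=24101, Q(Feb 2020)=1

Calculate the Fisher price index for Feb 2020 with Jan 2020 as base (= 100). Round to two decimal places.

Laspeyres component (base-period weights):
ΣP(Feb 2020)Q(Jan 2020) = 1884×9 + 115×30 + 9794×8 + 412×8 + 24101×1 = 16956 + 3450 + 78352 + 3296 + 24101 = 126155
ΣP(Jan 2020)Q(Jan 2020) = 1937×9 + 92×30 + 10008×8 + 564×8 + 17955×1 = 17433 + 2760 + 80064 + 4512 + 17955 = 122724
L = 126155 / 122724 × 100 = 102.7957
Paasche component (current-period weights):
ΣP(Feb 2020)Q(Feb 2020) = 1884×11 + 115×38 + 9794×7 + 412×8 + 24101×1 = 20724 + 4370 + 68558 + 3296 + 24101 = 121049
ΣP(Jan 2020)Q(Feb 2020) = 1937×11 + 92×38 + 10008×7 + 564×8 + 17955×1 = 21307 + 3496 + 70056 + 4512 + 17955 = 117326
P = 121049 / 117326 × 100 = 103.1732
Fisher = √(L × P) = √(102.7957 × 103.1732) = 102.9843

102.98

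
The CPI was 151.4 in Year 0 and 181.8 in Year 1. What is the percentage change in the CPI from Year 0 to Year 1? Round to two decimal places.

20.08%

Change = (181.8 − 151.4) / 151.4 × 100
       = 30.4 / 151.4 × 100 = 20.0793%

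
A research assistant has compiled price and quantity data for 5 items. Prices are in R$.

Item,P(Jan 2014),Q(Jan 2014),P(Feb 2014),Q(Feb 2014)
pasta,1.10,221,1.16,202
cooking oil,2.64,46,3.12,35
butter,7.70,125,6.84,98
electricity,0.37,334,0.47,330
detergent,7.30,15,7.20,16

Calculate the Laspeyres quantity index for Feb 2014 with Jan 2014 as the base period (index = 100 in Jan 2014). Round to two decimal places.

Laspeyres quantity index uses base-period prices as weights.
ΣP(Jan 2014)·Q(Feb 2014) = 1.10×202 + 2.64×35 + 7.70×98 + 0.37×330 + 7.30×16 = 222.2 + 92.4 + 754.6 + 122.1 + 116.8 = 1308.1
ΣP(Jan 2014)·Q(Jan 2014) = 1.10×221 + 2.64×46 + 7.70×125 + 0.37×334 + 7.30×15 = 243.1 + 121.44 + 962.5 + 123.58 + 109.5 = 1560.12
Index = 1308.1 / 1560.12 × 100 = 83.8461

83.85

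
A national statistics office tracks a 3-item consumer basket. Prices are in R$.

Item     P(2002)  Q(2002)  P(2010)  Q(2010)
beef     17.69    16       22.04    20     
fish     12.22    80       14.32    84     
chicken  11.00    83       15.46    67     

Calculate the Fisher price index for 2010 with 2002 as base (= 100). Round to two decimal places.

127.26

Laspeyres component (base-period weights):
ΣP(2010)Q(2002) = 22.04×16 + 14.32×80 + 15.46×83 = 352.64 + 1145.6 + 1283.18 = 2781.42
ΣP(2002)Q(2002) = 17.69×16 + 12.22×80 + 11.00×83 = 283.04 + 977.6 + 913 = 2173.64
L = 2781.42 / 2173.64 × 100 = 127.9614
Paasche component (current-period weights):
ΣP(2010)Q(2010) = 22.04×20 + 14.32×84 + 15.46×67 = 440.8 + 1202.88 + 1035.82 = 2679.5
ΣP(2002)Q(2010) = 17.69×20 + 12.22×84 + 11.00×67 = 353.8 + 1026.48 + 737 = 2117.28
P = 2679.5 / 2117.28 × 100 = 126.5539
Fisher = √(L × P) = √(127.9614 × 126.5539) = 127.2557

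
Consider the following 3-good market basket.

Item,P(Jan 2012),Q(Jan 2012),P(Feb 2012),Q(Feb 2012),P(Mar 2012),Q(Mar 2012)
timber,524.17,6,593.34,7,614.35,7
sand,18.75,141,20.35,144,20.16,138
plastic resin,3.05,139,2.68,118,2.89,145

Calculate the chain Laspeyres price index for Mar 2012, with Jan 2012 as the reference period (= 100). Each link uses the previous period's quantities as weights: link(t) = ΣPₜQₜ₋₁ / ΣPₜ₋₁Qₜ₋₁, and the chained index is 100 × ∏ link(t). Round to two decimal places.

111.62

Link Jan 2012→Feb 2012:
ΣP(Feb 2012)Q(Jan 2012) = 593.34×6 + 20.35×141 + 2.68×139 = 3560.04 + 2869.35 + 372.52 = 6801.91
ΣP(Jan 2012)Q(Jan 2012) = 524.17×6 + 18.75×141 + 3.05×139 = 3145.02 + 2643.75 + 423.95 = 6212.72
link = 6801.91/6212.72 = 1.094836
Link Feb 2012→Mar 2012:
ΣP(Mar 2012)Q(Feb 2012) = 614.35×7 + 20.16×144 + 2.89×118 = 4300.45 + 2903.04 + 341.02 = 7544.51
ΣP(Feb 2012)Q(Feb 2012) = 593.34×7 + 20.35×144 + 2.68×118 = 4153.38 + 2930.4 + 316.24 = 7400.02
link = 7544.51/7400.02 = 1.019526
Chained index = 100 × 1.094836 × 1.019526 = 111.6213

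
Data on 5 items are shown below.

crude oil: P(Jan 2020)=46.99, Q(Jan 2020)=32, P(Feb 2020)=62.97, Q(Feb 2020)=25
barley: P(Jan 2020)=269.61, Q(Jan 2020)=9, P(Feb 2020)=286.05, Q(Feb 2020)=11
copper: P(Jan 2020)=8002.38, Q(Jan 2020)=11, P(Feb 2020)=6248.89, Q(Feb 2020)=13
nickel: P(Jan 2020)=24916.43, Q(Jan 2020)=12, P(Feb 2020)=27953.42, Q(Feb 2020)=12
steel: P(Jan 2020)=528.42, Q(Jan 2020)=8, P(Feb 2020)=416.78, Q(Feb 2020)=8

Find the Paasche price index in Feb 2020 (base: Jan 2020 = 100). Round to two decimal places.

103.24

Paasche price index uses current-period quantities as weights.
ΣP(Feb 2020)·Q(Feb 2020) = 62.97×25 + 286.05×11 + 6248.89×13 + 27953.42×12 + 416.78×8 = 1574.25 + 3146.55 + 81235.57 + 335441.04 + 3334.24 = 424731.65
ΣP(Jan 2020)·Q(Feb 2020) = 46.99×25 + 269.61×11 + 8002.38×13 + 24916.43×12 + 528.42×8 = 1174.75 + 2965.71 + 104030.94 + 298997.16 + 4227.36 = 411395.92
Index = 424731.65 / 411395.92 × 100 = 103.2416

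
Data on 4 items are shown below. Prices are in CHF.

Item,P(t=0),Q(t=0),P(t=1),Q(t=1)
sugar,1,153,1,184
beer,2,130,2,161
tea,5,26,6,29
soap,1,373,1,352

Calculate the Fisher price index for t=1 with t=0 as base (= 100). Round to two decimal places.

Laspeyres component (base-period weights):
ΣP(t=1)Q(t=0) = 1×153 + 2×130 + 6×26 + 1×373 = 153 + 260 + 156 + 373 = 942
ΣP(t=0)Q(t=0) = 1×153 + 2×130 + 5×26 + 1×373 = 153 + 260 + 130 + 373 = 916
L = 942 / 916 × 100 = 102.8384
Paasche component (current-period weights):
ΣP(t=1)Q(t=1) = 1×184 + 2×161 + 6×29 + 1×352 = 184 + 322 + 174 + 352 = 1032
ΣP(t=0)Q(t=1) = 1×184 + 2×161 + 5×29 + 1×352 = 184 + 322 + 145 + 352 = 1003
P = 1032 / 1003 × 100 = 102.8913
Fisher = √(L × P) = √(102.8384 × 102.8913) = 102.8649

102.86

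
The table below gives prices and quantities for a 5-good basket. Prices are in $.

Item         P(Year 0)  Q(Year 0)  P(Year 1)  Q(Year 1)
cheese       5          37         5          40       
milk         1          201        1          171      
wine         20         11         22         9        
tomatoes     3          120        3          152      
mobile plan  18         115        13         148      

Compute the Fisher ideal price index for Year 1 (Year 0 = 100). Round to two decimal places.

Laspeyres component (base-period weights):
ΣP(Year 1)Q(Year 0) = 5×37 + 1×201 + 22×11 + 3×120 + 13×115 = 185 + 201 + 242 + 360 + 1495 = 2483
ΣP(Year 0)Q(Year 0) = 5×37 + 1×201 + 20×11 + 3×120 + 18×115 = 185 + 201 + 220 + 360 + 2070 = 3036
L = 2483 / 3036 × 100 = 81.7852
Paasche component (current-period weights):
ΣP(Year 1)Q(Year 1) = 5×40 + 1×171 + 22×9 + 3×152 + 13×148 = 200 + 171 + 198 + 456 + 1924 = 2949
ΣP(Year 0)Q(Year 1) = 5×40 + 1×171 + 20×9 + 3×152 + 18×148 = 200 + 171 + 180 + 456 + 2664 = 3671
P = 2949 / 3671 × 100 = 80.3323
Fisher = √(L × P) = √(81.7852 × 80.3323) = 81.0555

81.06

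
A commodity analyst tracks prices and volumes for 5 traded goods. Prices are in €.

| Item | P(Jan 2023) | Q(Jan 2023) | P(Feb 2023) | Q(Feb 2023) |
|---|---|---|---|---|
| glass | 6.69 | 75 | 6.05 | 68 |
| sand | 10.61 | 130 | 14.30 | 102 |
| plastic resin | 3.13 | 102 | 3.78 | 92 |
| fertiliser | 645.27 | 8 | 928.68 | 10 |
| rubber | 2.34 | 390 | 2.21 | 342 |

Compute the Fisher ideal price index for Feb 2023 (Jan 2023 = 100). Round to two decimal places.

Laspeyres component (base-period weights):
ΣP(Feb 2023)Q(Jan 2023) = 6.05×75 + 14.30×130 + 3.78×102 + 928.68×8 + 2.21×390 = 453.75 + 1859 + 385.56 + 7429.44 + 861.9 = 10989.65
ΣP(Jan 2023)Q(Jan 2023) = 6.69×75 + 10.61×130 + 3.13×102 + 645.27×8 + 2.34×390 = 501.75 + 1379.3 + 319.26 + 5162.16 + 912.6 = 8275.07
L = 10989.65 / 8275.07 × 100 = 132.8043
Paasche component (current-period weights):
ΣP(Feb 2023)Q(Feb 2023) = 6.05×68 + 14.30×102 + 3.78×92 + 928.68×10 + 2.21×342 = 411.4 + 1458.6 + 347.76 + 9286.8 + 755.82 = 12260.38
ΣP(Jan 2023)Q(Feb 2023) = 6.69×68 + 10.61×102 + 3.13×92 + 645.27×10 + 2.34×342 = 454.92 + 1082.22 + 287.96 + 6452.7 + 800.28 = 9078.08
P = 12260.38 / 9078.08 × 100 = 135.0548
Fisher = √(L × P) = √(132.8043 × 135.0548) = 133.9248

133.92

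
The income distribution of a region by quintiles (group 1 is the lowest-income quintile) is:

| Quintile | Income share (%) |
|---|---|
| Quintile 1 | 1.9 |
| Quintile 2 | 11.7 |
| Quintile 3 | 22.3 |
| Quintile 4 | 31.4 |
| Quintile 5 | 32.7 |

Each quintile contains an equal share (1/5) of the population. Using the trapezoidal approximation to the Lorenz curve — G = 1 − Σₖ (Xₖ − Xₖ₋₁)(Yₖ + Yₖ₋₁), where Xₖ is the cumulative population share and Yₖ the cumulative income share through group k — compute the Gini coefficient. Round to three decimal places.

0.325

Cumulative income shares Yₖ: 0.0190, 0.1360, 0.3590, 0.6730, 1.0000
Σ (Xₖ−Xₖ₋₁)(Yₖ+Yₖ₋₁) = (1/5)(0.0190+0.0000) + (1/5)(0.1360+0.0190) + (1/5)(0.3590+0.1360) + (1/5)(0.6730+0.3590) + (1/5)(1.0000+0.6730)
  = 0.0038 + 0.0310 + 0.0990 + 0.2064 + 0.3346 = 0.6748
G = 1 − 0.6748 = 0.3252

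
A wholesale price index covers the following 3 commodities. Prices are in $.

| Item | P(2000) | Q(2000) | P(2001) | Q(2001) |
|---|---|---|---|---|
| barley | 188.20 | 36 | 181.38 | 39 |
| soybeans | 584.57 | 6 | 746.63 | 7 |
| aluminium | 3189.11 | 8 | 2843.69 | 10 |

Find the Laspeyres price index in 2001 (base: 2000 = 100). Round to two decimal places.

94.31

Laspeyres price index uses base-period quantities as weights.
ΣP(2001)·Q(2000) = 181.38×36 + 746.63×6 + 2843.69×8 = 6529.68 + 4479.78 + 22749.52 = 33758.98
ΣP(2000)·Q(2000) = 188.20×36 + 584.57×6 + 3189.11×8 = 6775.2 + 3507.42 + 25512.88 = 35795.5
Index = 33758.98 / 35795.5 × 100 = 94.3107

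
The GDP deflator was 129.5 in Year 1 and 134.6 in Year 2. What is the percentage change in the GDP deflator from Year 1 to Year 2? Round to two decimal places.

3.94%

Change = (134.6 − 129.5) / 129.5 × 100
       = 5.1 / 129.5 × 100 = 3.9382%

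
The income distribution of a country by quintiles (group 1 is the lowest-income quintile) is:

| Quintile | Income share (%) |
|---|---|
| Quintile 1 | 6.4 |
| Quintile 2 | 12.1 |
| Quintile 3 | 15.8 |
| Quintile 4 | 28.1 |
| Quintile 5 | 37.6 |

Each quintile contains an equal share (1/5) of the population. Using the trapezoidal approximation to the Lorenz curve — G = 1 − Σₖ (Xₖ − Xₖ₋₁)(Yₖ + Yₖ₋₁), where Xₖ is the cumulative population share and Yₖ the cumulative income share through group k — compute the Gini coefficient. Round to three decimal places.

0.314

Cumulative income shares Yₖ: 0.0640, 0.1850, 0.3430, 0.6240, 1.0000
Σ (Xₖ−Xₖ₋₁)(Yₖ+Yₖ₋₁) = (1/5)(0.0640+0.0000) + (1/5)(0.1850+0.0640) + (1/5)(0.3430+0.1850) + (1/5)(0.6240+0.3430) + (1/5)(1.0000+0.6240)
  = 0.0128 + 0.0498 + 0.1056 + 0.1934 + 0.3248 = 0.6864
G = 1 − 0.6864 = 0.3136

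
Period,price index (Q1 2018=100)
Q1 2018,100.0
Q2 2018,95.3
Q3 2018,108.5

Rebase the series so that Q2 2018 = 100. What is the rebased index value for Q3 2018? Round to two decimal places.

Rebased(Q3 2018) = 108.5 / 95.3 × 100 = 113.8510

113.85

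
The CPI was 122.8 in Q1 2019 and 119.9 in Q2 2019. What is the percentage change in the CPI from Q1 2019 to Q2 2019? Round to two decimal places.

Change = (119.9 − 122.8) / 122.8 × 100
       = -2.9 / 122.8 × 100 = -2.3616%

-2.36%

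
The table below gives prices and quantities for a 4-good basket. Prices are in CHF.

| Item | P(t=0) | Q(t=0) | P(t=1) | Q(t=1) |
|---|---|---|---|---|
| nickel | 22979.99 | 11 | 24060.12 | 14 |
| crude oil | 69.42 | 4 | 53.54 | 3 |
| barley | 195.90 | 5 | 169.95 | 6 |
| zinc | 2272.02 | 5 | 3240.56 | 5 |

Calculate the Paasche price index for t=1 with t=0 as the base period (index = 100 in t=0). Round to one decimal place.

Paasche price index uses current-period quantities as weights.
ΣP(t=1)·Q(t=1) = 24060.12×14 + 53.54×3 + 169.95×6 + 3240.56×5 = 336841.68 + 160.62 + 1019.7 + 16202.8 = 354224.8
ΣP(t=0)·Q(t=1) = 22979.99×14 + 69.42×3 + 195.90×6 + 2272.02×5 = 321719.86 + 208.26 + 1175.4 + 11360.1 = 334463.62
Index = 354224.8 / 334463.62 × 100 = 105.9083

105.9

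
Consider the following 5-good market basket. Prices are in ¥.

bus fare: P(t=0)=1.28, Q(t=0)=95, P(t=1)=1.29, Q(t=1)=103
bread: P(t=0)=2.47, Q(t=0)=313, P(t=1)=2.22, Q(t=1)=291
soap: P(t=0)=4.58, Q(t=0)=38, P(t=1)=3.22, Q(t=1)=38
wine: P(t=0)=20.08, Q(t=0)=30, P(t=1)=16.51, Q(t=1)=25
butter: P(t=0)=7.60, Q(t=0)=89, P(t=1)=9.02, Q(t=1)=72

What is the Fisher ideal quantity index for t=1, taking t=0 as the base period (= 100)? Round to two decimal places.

88.04

Laspeyres component (base-period weights):
ΣP(t=0)Q(t=1) = 1.28×103 + 2.47×291 + 4.58×38 + 20.08×25 + 7.60×72 = 131.84 + 718.77 + 174.04 + 502 + 547.2 = 2073.85
ΣP(t=0)Q(t=0) = 1.28×95 + 2.47×313 + 4.58×38 + 20.08×30 + 7.60×89 = 121.6 + 773.11 + 174.04 + 602.4 + 676.4 = 2347.55
L = 2073.85 / 2347.55 × 100 = 88.3410
Paasche component (current-period weights):
ΣP(t=1)Q(t=1) = 1.29×103 + 2.22×291 + 3.22×38 + 16.51×25 + 9.02×72 = 132.87 + 646.02 + 122.36 + 412.75 + 649.44 = 1963.44
ΣP(t=1)Q(t=0) = 1.29×95 + 2.22×313 + 3.22×38 + 16.51×30 + 9.02×89 = 122.55 + 694.86 + 122.36 + 495.3 + 802.78 = 2237.85
P = 1963.44 / 2237.85 × 100 = 87.7378
Fisher = √(L × P) = √(88.3410 × 87.7378) = 88.0389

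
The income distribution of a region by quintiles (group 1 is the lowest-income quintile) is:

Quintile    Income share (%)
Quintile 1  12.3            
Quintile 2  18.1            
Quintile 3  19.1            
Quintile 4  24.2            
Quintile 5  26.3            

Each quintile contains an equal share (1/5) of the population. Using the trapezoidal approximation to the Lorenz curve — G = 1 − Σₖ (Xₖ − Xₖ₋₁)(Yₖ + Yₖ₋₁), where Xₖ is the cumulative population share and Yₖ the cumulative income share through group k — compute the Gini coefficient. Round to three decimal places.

Cumulative income shares Yₖ: 0.1230, 0.3040, 0.4950, 0.7370, 1.0000
Σ (Xₖ−Xₖ₋₁)(Yₖ+Yₖ₋₁) = (1/5)(0.1230+0.0000) + (1/5)(0.3040+0.1230) + (1/5)(0.4950+0.3040) + (1/5)(0.7370+0.4950) + (1/5)(1.0000+0.7370)
  = 0.0246 + 0.0854 + 0.1598 + 0.2464 + 0.3474 = 0.8636
G = 1 − 0.8636 = 0.1364

0.136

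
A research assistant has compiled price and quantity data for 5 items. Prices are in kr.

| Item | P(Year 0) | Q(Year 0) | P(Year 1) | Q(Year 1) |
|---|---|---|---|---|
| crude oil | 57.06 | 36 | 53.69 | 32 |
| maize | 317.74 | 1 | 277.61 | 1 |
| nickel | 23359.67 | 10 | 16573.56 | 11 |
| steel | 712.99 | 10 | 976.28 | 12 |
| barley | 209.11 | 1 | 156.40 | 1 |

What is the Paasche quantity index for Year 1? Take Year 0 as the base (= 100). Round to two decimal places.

Paasche quantity index uses current-period prices as weights.
ΣP(Year 1)·Q(Year 1) = 53.69×32 + 277.61×1 + 16573.56×11 + 976.28×12 + 156.40×1 = 1718.08 + 277.61 + 182309.16 + 11715.36 + 156.4 = 196176.61
ΣP(Year 1)·Q(Year 0) = 53.69×36 + 277.61×1 + 16573.56×10 + 976.28×10 + 156.40×1 = 1932.84 + 277.61 + 165735.6 + 9762.8 + 156.4 = 177865.25
Index = 196176.61 / 177865.25 × 100 = 110.2951

110.30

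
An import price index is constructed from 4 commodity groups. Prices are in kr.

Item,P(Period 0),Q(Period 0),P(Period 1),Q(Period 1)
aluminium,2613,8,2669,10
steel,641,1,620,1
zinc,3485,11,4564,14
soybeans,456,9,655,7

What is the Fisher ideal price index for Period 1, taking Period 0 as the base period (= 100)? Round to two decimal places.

Laspeyres component (base-period weights):
ΣP(Period 1)Q(Period 0) = 2669×8 + 620×1 + 4564×11 + 655×9 = 21352 + 620 + 50204 + 5895 = 78071
ΣP(Period 0)Q(Period 0) = 2613×8 + 641×1 + 3485×11 + 456×9 = 20904 + 641 + 38335 + 4104 = 63984
L = 78071 / 63984 × 100 = 122.0164
Paasche component (current-period weights):
ΣP(Period 1)Q(Period 1) = 2669×10 + 620×1 + 4564×14 + 655×7 = 26690 + 620 + 63896 + 4585 = 95791
ΣP(Period 0)Q(Period 1) = 2613×10 + 641×1 + 3485×14 + 456×7 = 26130 + 641 + 48790 + 3192 = 78753
P = 95791 / 78753 × 100 = 121.6347
Fisher = √(L × P) = √(122.0164 × 121.6347) = 121.8254

121.83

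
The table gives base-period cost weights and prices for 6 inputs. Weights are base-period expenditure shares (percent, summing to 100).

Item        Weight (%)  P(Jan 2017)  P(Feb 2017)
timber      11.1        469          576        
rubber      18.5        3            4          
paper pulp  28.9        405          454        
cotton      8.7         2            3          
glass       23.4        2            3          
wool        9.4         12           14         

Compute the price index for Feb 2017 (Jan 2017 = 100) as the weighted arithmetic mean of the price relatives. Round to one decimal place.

129.8

timber: 11.1 × (576/469) = 11.1 × 1.228145 = 13.6324
rubber: 18.5 × (4/3) = 18.5 × 1.333333 = 24.6667
paper pulp: 28.9 × (454/405) = 28.9 × 1.120988 = 32.3965
cotton: 8.7 × (3/2) = 8.7 × 1.500000 = 13.0500
glass: 23.4 × (3/2) = 23.4 × 1.500000 = 35.1000
wool: 9.4 × (14/12) = 9.4 × 1.166667 = 10.9667
Index = Σ wᵢ·(p₁ᵢ/p₀ᵢ) = 13.6324 + 24.6667 + 32.3965 + 13.0500 + 35.1000 + 10.9667 = 129.8123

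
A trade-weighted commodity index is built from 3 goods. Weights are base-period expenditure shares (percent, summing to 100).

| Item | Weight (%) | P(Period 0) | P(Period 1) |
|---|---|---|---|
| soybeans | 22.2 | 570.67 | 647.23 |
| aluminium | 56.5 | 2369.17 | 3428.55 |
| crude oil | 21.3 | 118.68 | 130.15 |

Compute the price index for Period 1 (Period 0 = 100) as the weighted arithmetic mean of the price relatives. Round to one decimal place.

soybeans: 22.2 × (647.23/570.67) = 22.2 × 1.134158 = 25.1783
aluminium: 56.5 × (3428.55/2369.17) = 56.5 × 1.447152 = 81.7641
crude oil: 21.3 × (130.15/118.68) = 21.3 × 1.096646 = 23.3586
Index = Σ wᵢ·(p₁ᵢ/p₀ᵢ) = 25.1783 + 81.7641 + 23.3586 = 130.3010

130.3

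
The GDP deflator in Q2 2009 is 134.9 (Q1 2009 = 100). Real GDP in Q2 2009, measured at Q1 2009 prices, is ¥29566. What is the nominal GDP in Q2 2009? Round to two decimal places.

Nominal = Real × (Index/100) = 29566 × (134.9/100)
        = 29566 × 1.349 = 39884.5340

39884.53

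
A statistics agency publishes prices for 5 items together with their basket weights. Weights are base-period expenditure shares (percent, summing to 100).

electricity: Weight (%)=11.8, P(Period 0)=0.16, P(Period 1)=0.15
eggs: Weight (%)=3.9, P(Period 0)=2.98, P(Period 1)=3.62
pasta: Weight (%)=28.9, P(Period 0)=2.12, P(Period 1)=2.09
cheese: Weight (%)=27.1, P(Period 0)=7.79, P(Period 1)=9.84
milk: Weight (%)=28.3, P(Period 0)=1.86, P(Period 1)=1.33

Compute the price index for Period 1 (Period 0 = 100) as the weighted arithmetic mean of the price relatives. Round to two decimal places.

electricity: 11.8 × (0.15/0.16) = 11.8 × 0.937500 = 11.0625
eggs: 3.9 × (3.62/2.98) = 3.9 × 1.214765 = 4.7376
pasta: 28.9 × (2.09/2.12) = 28.9 × 0.985849 = 28.4910
cheese: 27.1 × (9.84/7.79) = 27.1 × 1.263158 = 34.2316
milk: 28.3 × (1.33/1.86) = 28.3 × 0.715054 = 20.2360
Index = Σ wᵢ·(p₁ᵢ/p₀ᵢ) = 11.0625 + 4.7376 + 28.4910 + 34.2316 + 20.2360 = 98.7587

98.76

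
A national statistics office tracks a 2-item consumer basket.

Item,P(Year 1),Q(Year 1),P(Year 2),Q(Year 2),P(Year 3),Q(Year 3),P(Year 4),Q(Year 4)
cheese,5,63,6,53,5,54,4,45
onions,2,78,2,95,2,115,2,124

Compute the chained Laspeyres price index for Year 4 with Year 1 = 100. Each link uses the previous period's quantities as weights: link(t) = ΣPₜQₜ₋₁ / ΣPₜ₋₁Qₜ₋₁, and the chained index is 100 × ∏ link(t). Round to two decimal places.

90.58

Link Year 1→Year 2:
ΣP(Year 2)Q(Year 1) = 6×63 + 2×78 = 378 + 156 = 534
ΣP(Year 1)Q(Year 1) = 5×63 + 2×78 = 315 + 156 = 471
link = 534/471 = 1.133758
Link Year 2→Year 3:
ΣP(Year 3)Q(Year 2) = 5×53 + 2×95 = 265 + 190 = 455
ΣP(Year 2)Q(Year 2) = 6×53 + 2×95 = 318 + 190 = 508
link = 455/508 = 0.895669
Link Year 3→Year 4:
ΣP(Year 4)Q(Year 3) = 4×54 + 2×115 = 216 + 230 = 446
ΣP(Year 3)Q(Year 3) = 5×54 + 2×115 = 270 + 230 = 500
link = 446/500 = 0.892000
Chained index = 100 × 1.133758 × 0.895669 × 0.892000 = 90.5801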